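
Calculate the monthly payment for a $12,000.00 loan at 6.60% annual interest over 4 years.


Loan payment formula: PMT = PV × r / (1 − (1 + r)^(−n))
Monthly rate r = 0.066/12 = 0.0055, n = 48 months
Denominator: 1 − (1 + 0.066/12)^(−48) = 0.231471
PMT = $12,000.00 × (0.066/12) / 0.231471
PMT = $285.13 per month

PMT = PV × r / (1-(1+r)^(-n)) = $285.13/month


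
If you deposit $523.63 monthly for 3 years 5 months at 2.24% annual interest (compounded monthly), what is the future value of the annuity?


Future value of an ordinary annuity: FV = PMT × ((1 + r)^n − 1) / r
Monthly rate r = 0.0224/12 ≈ 0.00186667, n = 41
FV = $523.63 × ((1 + 0.0224/12)^41 − 1) / (0.0224/12)
FV = $523.63 × 42.568479
FV = $22,290.13

FV = PMT × ((1+r)^n - 1)/r = $22,290.13


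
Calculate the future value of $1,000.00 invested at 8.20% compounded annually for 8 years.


Compound interest formula: A = P(1 + r/n)^(nt)
A = $1,000.00 × (1 + 0.082/1)^(1 × 8)
Growth factor: (1 + 0.082/1)^8 = 1.878530
A = $1,000.00 × 1.878530
A = $1,878.53

A = P(1 + r/n)^(nt) = $1,878.53


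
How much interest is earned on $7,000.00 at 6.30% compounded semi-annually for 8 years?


Compound interest earned = final amount − principal.
A = P(1 + r/n)^(nt) = $7,000.00 × (1 + 0.063/2)^(2 × 8) = $11,497.56
Interest = A − P = $11,497.56 − $7,000.00 = $4,497.56

Interest = A - P = $4,497.56


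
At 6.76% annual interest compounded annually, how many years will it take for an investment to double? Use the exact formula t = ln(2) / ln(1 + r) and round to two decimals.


Doubling condition: (1 + r)^t = 2
Take ln of both sides: t × ln(1 + r) = ln(2)
t = ln(2) / ln(1 + r)
t = 0.693147 / 0.065413
t = 10.60

t = ln(2) / ln(1 + r) = 10.60 years


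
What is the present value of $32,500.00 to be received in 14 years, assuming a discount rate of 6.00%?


Present value formula: PV = FV / (1 + r)^t
PV = $32,500.00 / (1 + 0.06)^14
PV = $32,500.00 / 2.260904
PV = $14,374.78

PV = FV / (1 + r)^t = $14,374.78


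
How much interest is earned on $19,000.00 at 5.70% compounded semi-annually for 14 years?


Compound interest earned = final amount − principal.
A = P(1 + r/n)^(nt) = $19,000.00 × (1 + 0.057/2)^(2 × 14) = $41,732.45
Interest = A − P = $41,732.45 − $19,000.00 = $22,732.45

Interest = A - P = $22,732.45


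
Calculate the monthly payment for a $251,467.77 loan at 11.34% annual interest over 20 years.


Loan payment formula: PMT = PV × r / (1 − (1 + r)^(−n))
Monthly rate r = 0.1134/12 = 0.00945, n = 240 months
Denominator: 1 − (1 + 0.1134/12)^(−240) = 0.895373
PMT = $251,467.77 × (0.1134/12) / 0.895373
PMT = $2,654.06 per month

PMT = PV × r / (1-(1+r)^(-n)) = $2,654.06/month


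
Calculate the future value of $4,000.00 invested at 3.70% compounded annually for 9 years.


Compound interest formula: A = P(1 + r/n)^(nt)
A = $4,000.00 × (1 + 0.037/1)^(1 × 9)
Growth factor: (1 + 0.037/1)^9 = 1.386784
A = $4,000.00 × 1.386784
A = $5,547.14

A = P(1 + r/n)^(nt) = $5,547.14


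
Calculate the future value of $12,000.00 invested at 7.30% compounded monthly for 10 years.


Compound interest formula: A = P(1 + r/n)^(nt)
A = $12,000.00 × (1 + 0.073/12)^(12 × 10)
Growth factor: (1 + 0.073/12)^120 = 2.070497
A = $12,000.00 × 2.070497
A = $24,845.96

A = P(1 + r/n)^(nt) = $24,845.96


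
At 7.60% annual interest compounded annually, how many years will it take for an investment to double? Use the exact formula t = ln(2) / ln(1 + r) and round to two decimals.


Doubling condition: (1 + r)^t = 2
Take ln of both sides: t × ln(1 + r) = ln(2)
t = ln(2) / ln(1 + r)
t = 0.693147 / 0.073250
t = 9.46

t = ln(2) / ln(1 + r) = 9.46 years


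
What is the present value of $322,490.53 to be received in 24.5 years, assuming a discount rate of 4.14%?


Present value formula: PV = FV / (1 + r)^t
PV = $322,490.53 / (1 + 0.0414)^24.5
PV = $322,490.53 / 2.701659
PV = $119,367.59

PV = FV / (1 + r)^t = $119,367.59


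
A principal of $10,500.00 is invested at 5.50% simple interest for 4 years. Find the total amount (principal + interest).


Total amount formula: A = P(1 + rt) = P + P·r·t
Interest: I = P × r × t = $10,500.00 × 0.055 × 4 = $2,310.00
A = P + I = $10,500.00 + $2,310.00 = $12,810.00

A = P + I = P(1 + rt) = $12,810.00


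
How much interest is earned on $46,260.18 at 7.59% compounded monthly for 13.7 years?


Compound interest earned = final amount − principal.
A = P(1 + r/n)^(nt) = $46,260.18 × (1 + 0.0759/12)^(12 × 13.7) = $130,430.03
Interest = A − P = $130,430.03 − $46,260.18 = $84,169.85

Interest = A - P = $84,169.85


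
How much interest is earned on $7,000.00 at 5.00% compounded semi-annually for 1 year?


Compound interest earned = final amount − principal.
A = P(1 + r/n)^(nt) = $7,000.00 × (1 + 0.05/2)^(2 × 1) = $7,354.37
Interest = A − P = $7,354.37 − $7,000.00 = $354.37

Interest = A - P = $354.37


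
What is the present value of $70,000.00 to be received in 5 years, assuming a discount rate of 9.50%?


Present value formula: PV = FV / (1 + r)^t
PV = $70,000.00 / (1 + 0.095)^5
PV = $70,000.00 / 1.5742387
PV = $44,465.94

PV = FV / (1 + r)^t = $44,465.94


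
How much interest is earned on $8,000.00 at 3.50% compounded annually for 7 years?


Compound interest earned = final amount − principal.
A = P(1 + r/n)^(nt) = $8,000.00 × (1 + 0.035/1)^(1 × 7) = $10,178.23
Interest = A − P = $10,178.23 − $8,000.00 = $2,178.23

Interest = A - P = $2,178.23


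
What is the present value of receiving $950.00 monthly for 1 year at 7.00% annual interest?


Present value of an ordinary annuity: PV = PMT × (1 − (1 + r)^(−n)) / r
Monthly rate r = 0.07/12 ≈ 0.00583333, n = 12
PV = $950.00 × (1 − (1 + 0.07/12)^(−12)) / (0.07/12)
PV = $950.00 × 11.557120
PV = $10,979.26

PV = PMT × (1-(1+r)^(-n))/r = $10,979.26


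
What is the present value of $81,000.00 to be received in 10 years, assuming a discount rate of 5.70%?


Present value formula: PV = FV / (1 + r)^t
PV = $81,000.00 / (1 + 0.057)^10
PV = $81,000.00 / 1.740804
PV = $46,530.22

PV = FV / (1 + r)^t = $46,530.22


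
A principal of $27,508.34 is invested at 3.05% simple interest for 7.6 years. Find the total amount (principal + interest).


Total amount formula: A = P(1 + rt) = P + P·r·t
Interest: I = P × r × t = $27,508.34 × 0.0305 × 7.6 = $6,376.43
A = P + I = $27,508.34 + $6,376.43 = $33,884.77

A = P + I = P(1 + rt) = $33,884.77


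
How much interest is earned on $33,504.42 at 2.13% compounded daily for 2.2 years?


Compound interest earned = final amount − principal.
A = P(1 + r/n)^(nt) = $33,504.42 × (1 + 0.0213/365)^(365 × 2.2) = $35,111.76
Interest = A − P = $35,111.76 − $33,504.42 = $1,607.34

Interest = A - P = $1,607.34


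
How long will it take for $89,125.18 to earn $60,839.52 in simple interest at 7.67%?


Rearrange the simple interest formula for t:
I = P × r × t  ⇒  t = I / (P × r)
t = $60,839.52 / ($89,125.18 × 0.0767)
t = 8.9

t = I/(P×r) = 8.9 years


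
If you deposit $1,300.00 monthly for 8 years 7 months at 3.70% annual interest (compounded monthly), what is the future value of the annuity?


Future value of an ordinary annuity: FV = PMT × ((1 + r)^n − 1) / r
Monthly rate r = 0.037/12 ≈ 0.00308333, n = 103
FV = $1,300.00 × ((1 + 0.037/12)^103 − 1) / (0.037/12)
FV = $1,300.00 × 121.015992
FV = $157,320.79

FV = PMT × ((1+r)^n - 1)/r = $157,320.79


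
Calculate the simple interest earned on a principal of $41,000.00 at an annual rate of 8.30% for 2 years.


Simple interest formula: I = P × r × t
I = $41,000.00 × 0.083 × 2
I = $6,806.00

I = P × r × t = $6,806.00


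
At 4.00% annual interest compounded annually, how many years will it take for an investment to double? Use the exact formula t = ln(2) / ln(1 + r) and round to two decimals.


Doubling condition: (1 + r)^t = 2
Take ln of both sides: t × ln(1 + r) = ln(2)
t = ln(2) / ln(1 + r)
t = 0.693147 / 0.039221
t = 17.67

t = ln(2) / ln(1 + r) = 17.67 years


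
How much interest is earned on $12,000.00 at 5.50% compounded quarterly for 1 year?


Compound interest earned = final amount − principal.
A = P(1 + r/n)^(nt) = $12,000.00 × (1 + 0.055/4)^(4 × 1) = $12,673.74
Interest = A − P = $12,673.74 − $12,000.00 = $673.74

Interest = A - P = $673.74


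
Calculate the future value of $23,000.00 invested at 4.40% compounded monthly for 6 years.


Compound interest formula: A = P(1 + r/n)^(nt)
A = $23,000.00 × (1 + 0.044/12)^(12 × 6)
Growth factor: (1 + 0.044/12)^72 = 1.3014997
A = $23,000.00 × 1.3014997
A = $29,934.49

A = P(1 + r/n)^(nt) = $29,934.49


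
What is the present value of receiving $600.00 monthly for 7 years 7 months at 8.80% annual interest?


Present value of an ordinary annuity: PV = PMT × (1 − (1 + r)^(−n)) / r
Monthly rate r = 0.088/12 ≈ 0.00733333, n = 91
PV = $600.00 × (1 − (1 + 0.088/12)^(−91)) / (0.088/12)
PV = $600.00 × 66.228299
PV = $39,736.98

PV = PMT × (1-(1+r)^(-n))/r = $39,736.98


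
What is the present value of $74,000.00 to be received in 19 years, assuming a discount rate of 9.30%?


Present value formula: PV = FV / (1 + r)^t
PV = $74,000.00 / (1 + 0.093)^19
PV = $74,000.00 / 5.417302
PV = $13,659.94

PV = FV / (1 + r)^t = $13,659.94


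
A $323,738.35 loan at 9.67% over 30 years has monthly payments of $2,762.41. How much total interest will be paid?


Total paid over the life of the loan = PMT × n.
Total paid = $2,762.41 × 360 = $994,467.60
Total interest = total paid − principal = $994,467.60 − $323,738.35 = $670,729.25

Total interest = (PMT × n) - PV = $670,729.25


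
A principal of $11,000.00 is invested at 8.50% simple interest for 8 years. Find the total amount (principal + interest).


Total amount formula: A = P(1 + rt) = P + P·r·t
Interest: I = P × r × t = $11,000.00 × 0.085 × 8 = $7,480.00
A = P + I = $11,000.00 + $7,480.00 = $18,480.00

A = P + I = P(1 + rt) = $18,480.00


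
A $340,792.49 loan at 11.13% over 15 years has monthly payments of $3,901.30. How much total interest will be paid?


Total paid over the life of the loan = PMT × n.
Total paid = $3,901.30 × 180 = $702,234.00
Total interest = total paid − principal = $702,234.00 − $340,792.49 = $361,441.51

Total interest = (PMT × n) - PV = $361,441.51


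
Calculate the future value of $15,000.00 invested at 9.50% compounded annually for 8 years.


Compound interest formula: A = P(1 + r/n)^(nt)
A = $15,000.00 × (1 + 0.095/1)^(1 × 8)
Growth factor: (1 + 0.095/1)^8 = 2.06686901
A = $15,000.00 × 2.06686901
A = $31,003.04

A = P(1 + r/n)^(nt) = $31,003.04


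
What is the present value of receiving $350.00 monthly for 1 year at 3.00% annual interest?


Present value of an ordinary annuity: PV = PMT × (1 − (1 + r)^(−n)) / r
Monthly rate r = 0.03/12 = 0.0025, n = 12
PV = $350.00 × (1 − (1 + 0.03/12)^(−12)) / (0.03/12)
PV = $350.00 × 11.807254
PV = $4,132.54

PV = PMT × (1-(1+r)^(-n))/r = $4,132.54


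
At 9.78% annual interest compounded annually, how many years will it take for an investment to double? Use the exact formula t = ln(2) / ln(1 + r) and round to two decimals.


Doubling condition: (1 + r)^t = 2
Take ln of both sides: t × ln(1 + r) = ln(2)
t = ln(2) / ln(1 + r)
t = 0.693147 / 0.093308
t = 7.43

t = ln(2) / ln(1 + r) = 7.43 years


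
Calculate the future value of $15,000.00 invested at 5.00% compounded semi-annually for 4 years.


Compound interest formula: A = P(1 + r/n)^(nt)
A = $15,000.00 × (1 + 0.05/2)^(2 × 4)
Growth factor: (1 + 0.05/2)^8 = 1.2184029
A = $15,000.00 × 1.2184029
A = $18,276.04

A = P(1 + r/n)^(nt) = $18,276.04


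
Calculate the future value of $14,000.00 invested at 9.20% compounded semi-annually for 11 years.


Compound interest formula: A = P(1 + r/n)^(nt)
A = $14,000.00 × (1 + 0.092/2)^(2 × 11)
Growth factor: (1 + 0.092/2)^22 = 2.689658
A = $14,000.00 × 2.689658
A = $37,655.21

A = P(1 + r/n)^(nt) = $37,655.21


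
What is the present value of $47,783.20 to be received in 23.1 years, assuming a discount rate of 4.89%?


Present value formula: PV = FV / (1 + r)^t
PV = $47,783.20 / (1 + 0.0489)^23.1
PV = $47,783.20 / 3.012710
PV = $15,860.54

PV = FV / (1 + r)^t = $15,860.54


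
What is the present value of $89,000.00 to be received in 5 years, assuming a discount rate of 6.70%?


Present value formula: PV = FV / (1 + r)^t
PV = $89,000.00 / (1 + 0.067)^5
PV = $89,000.00 / 1.3829997
PV = $64,352.87

PV = FV / (1 + r)^t = $64,352.87


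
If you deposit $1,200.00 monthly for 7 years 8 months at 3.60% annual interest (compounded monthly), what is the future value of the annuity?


Future value of an ordinary annuity: FV = PMT × ((1 + r)^n − 1) / r
Monthly rate r = 0.036/12 = 0.003, n = 92
FV = $1,200.00 × ((1 + 0.036/12)^92 − 1) / (0.036/12)
FV = $1,200.00 × 105.767825
FV = $126,921.39

FV = PMT × ((1+r)^n - 1)/r = $126,921.39


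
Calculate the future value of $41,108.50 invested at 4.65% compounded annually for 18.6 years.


Compound interest formula: A = P(1 + r/n)^(nt)
A = $41,108.50 × (1 + 0.0465/1)^(1 × 18.6)
Growth factor: (1 + 0.0465/1)^18.6 = 2.328894
A = $41,108.50 × 2.328894
A = $95,737.34

A = P(1 + r/n)^(nt) = $95,737.34


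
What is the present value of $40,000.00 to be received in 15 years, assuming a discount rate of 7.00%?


Present value formula: PV = FV / (1 + r)^t
PV = $40,000.00 / (1 + 0.07)^15
PV = $40,000.00 / 2.759032
PV = $14,497.84

PV = FV / (1 + r)^t = $14,497.84


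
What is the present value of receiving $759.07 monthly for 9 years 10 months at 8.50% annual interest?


Present value of an ordinary annuity: PV = PMT × (1 − (1 + r)^(−n)) / r
Monthly rate r = 0.085/12 ≈ 0.00708333, n = 118
PV = $759.07 × (1 − (1 + 0.085/12)^(−118)) / (0.085/12)
PV = $759.07 × 79.794038
PV = $60,569.26

PV = PMT × (1-(1+r)^(-n))/r = $60,569.26


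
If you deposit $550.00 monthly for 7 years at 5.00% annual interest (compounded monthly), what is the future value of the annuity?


Future value of an ordinary annuity: FV = PMT × ((1 + r)^n − 1) / r
Monthly rate r = 0.05/12 ≈ 0.00416667, n = 84
FV = $550.00 × ((1 + 0.05/12)^84 − 1) / (0.05/12)
FV = $550.00 × 100.328653
FV = $55,180.76

FV = PMT × ((1+r)^n - 1)/r = $55,180.76


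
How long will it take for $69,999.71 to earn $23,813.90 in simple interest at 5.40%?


Rearrange the simple interest formula for t:
I = P × r × t  ⇒  t = I / (P × r)
t = $23,813.90 / ($69,999.71 × 0.054)
t = 6.3

t = I/(P×r) = 6.3 years


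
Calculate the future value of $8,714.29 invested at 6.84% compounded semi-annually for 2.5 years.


Compound interest formula: A = P(1 + r/n)^(nt)
A = $8,714.29 × (1 + 0.0684/2)^(2 × 2.5)
Growth factor: (1 + 0.0684/2)^5 = 1.1831033
A = $8,714.29 × 1.1831033
A = $10,309.91

A = P(1 + r/n)^(nt) = $10,309.91


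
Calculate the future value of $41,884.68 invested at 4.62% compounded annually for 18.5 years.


Compound interest formula: A = P(1 + r/n)^(nt)
A = $41,884.68 × (1 + 0.0462/1)^(1 × 18.5)
Growth factor: (1 + 0.0462/1)^18.5 = 2.3060687
A = $41,884.68 × 2.3060687
A = $96,588.95

A = P(1 + r/n)^(nt) = $96,588.95


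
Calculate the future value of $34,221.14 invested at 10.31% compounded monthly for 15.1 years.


Compound interest formula: A = P(1 + r/n)^(nt)
A = $34,221.14 × (1 + 0.1031/12)^(12 × 15.1)
Growth factor: (1 + 0.1031/12)^181.2 = 4.7122253
A = $34,221.14 × 4.7122253
A = $161,257.72

A = P(1 + r/n)^(nt) = $161,257.72


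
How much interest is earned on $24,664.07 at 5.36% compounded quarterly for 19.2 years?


Compound interest earned = final amount − principal.
A = P(1 + r/n)^(nt) = $24,664.07 × (1 + 0.0536/4)^(4 × 19.2) = $68,554.80
Interest = A − P = $68,554.80 − $24,664.07 = $43,890.73

Interest = A - P = $43,890.73


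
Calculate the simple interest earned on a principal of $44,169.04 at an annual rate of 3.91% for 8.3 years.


Simple interest formula: I = P × r × t
I = $44,169.04 × 0.0391 × 8.3
I = $14,334.18

I = P × r × t = $14,334.18


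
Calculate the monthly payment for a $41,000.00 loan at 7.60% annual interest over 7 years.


Loan payment formula: PMT = PV × r / (1 − (1 + r)^(−n))
Monthly rate r = 0.076/12 ≈ 0.00633333, n = 84 months
Denominator: 1 − (1 + 0.076/12)^(−84) = 0.411585
PMT = $41,000.00 × (0.076/12) / 0.411585
PMT = $630.89 per month

PMT = PV × r / (1-(1+r)^(-n)) = $630.89/month


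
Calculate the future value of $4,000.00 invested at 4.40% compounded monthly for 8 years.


Compound interest formula: A = P(1 + r/n)^(nt)
A = $4,000.00 × (1 + 0.044/12)^(12 × 8)
Growth factor: (1 + 0.044/12)^96 = 1.420993
A = $4,000.00 × 1.420993
A = $5,683.97

A = P(1 + r/n)^(nt) = $5,683.97


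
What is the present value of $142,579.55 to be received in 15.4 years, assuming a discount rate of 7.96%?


Present value formula: PV = FV / (1 + r)^t
PV = $142,579.55 / (1 + 0.0796)^15.4
PV = $142,579.55 / 3.252732
PV = $43,833.78

PV = FV / (1 + r)^t = $43,833.78


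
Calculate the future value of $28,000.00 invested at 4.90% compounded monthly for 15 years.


Compound interest formula: A = P(1 + r/n)^(nt)
A = $28,000.00 × (1 + 0.049/12)^(12 × 15)
Growth factor: (1 + 0.049/12)^180 = 2.0823633
A = $28,000.00 × 2.0823633
A = $58,306.17

A = P(1 + r/n)^(nt) = $58,306.17


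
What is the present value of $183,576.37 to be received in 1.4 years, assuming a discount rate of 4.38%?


Present value formula: PV = FV / (1 + r)^t
PV = $183,576.37 / (1 + 0.0438)^1.4
PV = $183,576.37 / 1.06185254
PV = $172,883.11

PV = FV / (1 + r)^t = $172,883.11


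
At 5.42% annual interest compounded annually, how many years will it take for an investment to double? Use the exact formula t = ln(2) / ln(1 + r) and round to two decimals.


Doubling condition: (1 + r)^t = 2
Take ln of both sides: t × ln(1 + r) = ln(2)
t = ln(2) / ln(1 + r)
t = 0.693147 / 0.052782
t = 13.13

t = ln(2) / ln(1 + r) = 13.13 years


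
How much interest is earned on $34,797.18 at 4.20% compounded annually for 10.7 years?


Compound interest earned = final amount − principal.
A = P(1 + r/n)^(nt) = $34,797.18 × (1 + 0.042/1)^(1 × 10.7) = $54,041.66
Interest = A − P = $54,041.66 − $34,797.18 = $19,244.48

Interest = A - P = $19,244.48


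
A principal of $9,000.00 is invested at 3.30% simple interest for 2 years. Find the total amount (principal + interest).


Total amount formula: A = P(1 + rt) = P + P·r·t
Interest: I = P × r × t = $9,000.00 × 0.033 × 2 = $594.00
A = P + I = $9,000.00 + $594.00 = $9,594.00

A = P + I = P(1 + rt) = $9,594.00


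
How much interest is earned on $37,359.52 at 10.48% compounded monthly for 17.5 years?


Compound interest earned = final amount − principal.
A = P(1 + r/n)^(nt) = $37,359.52 × (1 + 0.1048/12)^(12 × 17.5) = $231,974.08
Interest = A − P = $231,974.08 − $37,359.52 = $194,614.56

Interest = A - P = $194,614.56


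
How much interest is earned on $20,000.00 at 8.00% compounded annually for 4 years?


Compound interest earned = final amount − principal.
A = P(1 + r/n)^(nt) = $20,000.00 × (1 + 0.08/1)^(1 × 4) = $27,209.78
Interest = A − P = $27,209.78 − $20,000.00 = $7,209.78

Interest = A - P = $7,209.78


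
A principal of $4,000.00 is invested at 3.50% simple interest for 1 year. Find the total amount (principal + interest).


Total amount formula: A = P(1 + rt) = P + P·r·t
Interest: I = P × r × t = $4,000.00 × 0.035 × 1 = $140.00
A = P + I = $4,000.00 + $140.00 = $4,140.00

A = P + I = P(1 + rt) = $4,140.00


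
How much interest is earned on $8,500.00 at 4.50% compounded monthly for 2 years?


Compound interest earned = final amount − principal.
A = P(1 + r/n)^(nt) = $8,500.00 × (1 + 0.045/12)^(12 × 2) = $9,298.92
Interest = A − P = $9,298.92 − $8,500.00 = $798.92

Interest = A - P = $798.92


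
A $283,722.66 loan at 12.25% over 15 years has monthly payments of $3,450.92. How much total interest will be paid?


Total paid over the life of the loan = PMT × n.
Total paid = $3,450.92 × 180 = $621,165.60
Total interest = total paid − principal = $621,165.60 − $283,722.66 = $337,442.94

Total interest = (PMT × n) - PV = $337,442.94


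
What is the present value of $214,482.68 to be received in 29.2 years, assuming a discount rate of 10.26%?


Present value formula: PV = FV / (1 + r)^t
PV = $214,482.68 / (1 + 0.1026)^29.2
PV = $214,482.68 / 17.322288
PV = $12,381.89

PV = FV / (1 + r)^t = $12,381.89


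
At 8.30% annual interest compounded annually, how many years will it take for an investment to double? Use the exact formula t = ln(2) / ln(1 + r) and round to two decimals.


Doubling condition: (1 + r)^t = 2
Take ln of both sides: t × ln(1 + r) = ln(2)
t = ln(2) / ln(1 + r)
t = 0.693147 / 0.079735
t = 8.69

t = ln(2) / ln(1 + r) = 8.69 years


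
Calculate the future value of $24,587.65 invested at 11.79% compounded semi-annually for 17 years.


Compound interest formula: A = P(1 + r/n)^(nt)
A = $24,587.65 × (1 + 0.1179/2)^(2 × 17)
Growth factor: (1 + 0.1179/2)^34 = 7.010766
A = $24,587.65 × 7.010766
A = $172,378.26

A = P(1 + r/n)^(nt) = $172,378.26


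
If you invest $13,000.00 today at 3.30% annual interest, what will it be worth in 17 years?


Future value formula: FV = PV × (1 + r)^t
FV = $13,000.00 × (1 + 0.033)^17
FV = $13,000.00 × 1.73662267
FV = $22,576.09

FV = PV × (1 + r)^t = $22,576.09


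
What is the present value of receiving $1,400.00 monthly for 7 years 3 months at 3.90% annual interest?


Present value of an ordinary annuity: PV = PMT × (1 − (1 + r)^(−n)) / r
Monthly rate r = 0.039/12 = 0.00325, n = 87
PV = $1,400.00 × (1 − (1 + 0.039/12)^(−87)) / (0.039/12)
PV = $1,400.00 × 75.675745
PV = $105,946.04

PV = PMT × (1-(1+r)^(-n))/r = $105,946.04


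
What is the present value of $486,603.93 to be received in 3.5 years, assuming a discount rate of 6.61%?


Present value formula: PV = FV / (1 + r)^t
PV = $486,603.93 / (1 + 0.0661)^3.5
PV = $486,603.93 / 1.25110224
PV = $388,940.18

PV = FV / (1 + r)^t = $388,940.18


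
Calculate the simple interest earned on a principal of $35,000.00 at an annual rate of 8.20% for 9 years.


Simple interest formula: I = P × r × t
I = $35,000.00 × 0.082 × 9
I = $25,830.00

I = P × r × t = $25,830.00


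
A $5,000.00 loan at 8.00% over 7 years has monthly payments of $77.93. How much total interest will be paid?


Total paid over the life of the loan = PMT × n.
Total paid = $77.93 × 84 = $6,546.12
Total interest = total paid − principal = $6,546.12 − $5,000.00 = $1,546.12

Total interest = (PMT × n) - PV = $1,546.12


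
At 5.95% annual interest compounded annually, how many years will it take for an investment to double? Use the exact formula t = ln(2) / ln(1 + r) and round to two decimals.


Doubling condition: (1 + r)^t = 2
Take ln of both sides: t × ln(1 + r) = ln(2)
t = ln(2) / ln(1 + r)
t = 0.693147 / 0.057797
t = 11.99

t = ln(2) / ln(1 + r) = 11.99 years


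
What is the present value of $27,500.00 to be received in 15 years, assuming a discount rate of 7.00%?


Present value formula: PV = FV / (1 + r)^t
PV = $27,500.00 / (1 + 0.07)^15
PV = $27,500.00 / 2.7590315
PV = $9,967.27

PV = FV / (1 + r)^t = $9,967.27


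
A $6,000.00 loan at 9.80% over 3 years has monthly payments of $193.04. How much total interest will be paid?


Total paid over the life of the loan = PMT × n.
Total paid = $193.04 × 36 = $6,949.44
Total interest = total paid − principal = $6,949.44 − $6,000.00 = $949.44

Total interest = (PMT × n) - PV = $949.44


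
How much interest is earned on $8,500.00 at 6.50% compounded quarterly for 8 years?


Compound interest earned = final amount − principal.
A = P(1 + r/n)^(nt) = $8,500.00 × (1 + 0.065/4)^(4 × 8) = $14,237.60
Interest = A − P = $14,237.60 − $8,500.00 = $5,737.60

Interest = A - P = $5,737.60


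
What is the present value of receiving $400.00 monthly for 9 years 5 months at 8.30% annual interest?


Present value of an ordinary annuity: PV = PMT × (1 − (1 + r)^(−n)) / r
Monthly rate r = 0.083/12 ≈ 0.00691667, n = 113
PV = $400.00 × (1 − (1 + 0.083/12)^(−113)) / (0.083/12)
PV = $400.00 × 78.229322
PV = $31,291.73

PV = PMT × (1-(1+r)^(-n))/r = $31,291.73


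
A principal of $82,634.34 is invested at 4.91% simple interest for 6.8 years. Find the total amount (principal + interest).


Total amount formula: A = P(1 + rt) = P + P·r·t
Interest: I = P × r × t = $82,634.34 × 0.0491 × 6.8 = $27,589.95
A = P + I = $82,634.34 + $27,589.95 = $110,224.29

A = P + I = P(1 + rt) = $110,224.29


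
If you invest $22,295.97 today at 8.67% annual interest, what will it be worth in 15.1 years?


Future value formula: FV = PV × (1 + r)^t
FV = $22,295.97 × (1 + 0.0867)^15.1
FV = $22,295.97 × 3.5095867
FV = $78,249.64

FV = PV × (1 + r)^t = $78,249.64


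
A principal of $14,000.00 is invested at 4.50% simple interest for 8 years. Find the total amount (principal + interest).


Total amount formula: A = P(1 + rt) = P + P·r·t
Interest: I = P × r × t = $14,000.00 × 0.045 × 8 = $5,040.00
A = P + I = $14,000.00 + $5,040.00 = $19,040.00

A = P + I = P(1 + rt) = $19,040.00


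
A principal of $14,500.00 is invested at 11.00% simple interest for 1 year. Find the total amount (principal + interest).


Total amount formula: A = P(1 + rt) = P + P·r·t
Interest: I = P × r × t = $14,500.00 × 0.11 × 1 = $1,595.00
A = P + I = $14,500.00 + $1,595.00 = $16,095.00

A = P + I = P(1 + rt) = $16,095.00


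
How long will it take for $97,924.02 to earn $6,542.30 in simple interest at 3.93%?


Rearrange the simple interest formula for t:
I = P × r × t  ⇒  t = I / (P × r)
t = $6,542.30 / ($97,924.02 × 0.0393)
t = 1.7

t = I/(P×r) = 1.7 years


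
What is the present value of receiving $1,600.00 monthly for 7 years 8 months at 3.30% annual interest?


Present value of an ordinary annuity: PV = PMT × (1 − (1 + r)^(−n)) / r
Monthly rate r = 0.033/12 = 0.00275, n = 92
PV = $1,600.00 × (1 − (1 + 0.033/12)^(−92)) / (0.033/12)
PV = $1,600.00 × 81.186346
PV = $129,898.15

PV = PMT × (1-(1+r)^(-n))/r = $129,898.15


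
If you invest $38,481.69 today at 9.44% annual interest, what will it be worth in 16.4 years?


Future value formula: FV = PV × (1 + r)^t
FV = $38,481.69 × (1 + 0.0944)^16.4
FV = $38,481.69 × 4.3902352
FV = $168,943.67

FV = PV × (1 + r)^t = $168,943.67


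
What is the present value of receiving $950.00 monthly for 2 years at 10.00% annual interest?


Present value of an ordinary annuity: PV = PMT × (1 − (1 + r)^(−n)) / r
Monthly rate r = 0.1/12 ≈ 0.00833333, n = 24
PV = $950.00 × (1 − (1 + 0.1/12)^(−24)) / (0.1/12)
PV = $950.00 × 21.670855
PV = $20,587.31

PV = PMT × (1-(1+r)^(-n))/r = $20,587.31


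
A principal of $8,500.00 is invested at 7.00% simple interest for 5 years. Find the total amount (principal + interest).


Total amount formula: A = P(1 + rt) = P + P·r·t
Interest: I = P × r × t = $8,500.00 × 0.07 × 5 = $2,975.00
A = P + I = $8,500.00 + $2,975.00 = $11,475.00

A = P + I = P(1 + rt) = $11,475.00


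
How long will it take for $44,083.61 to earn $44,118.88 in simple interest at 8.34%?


Rearrange the simple interest formula for t:
I = P × r × t  ⇒  t = I / (P × r)
t = $44,118.88 / ($44,083.61 × 0.0834)
t = 12

t = I/(P×r) = 12 years


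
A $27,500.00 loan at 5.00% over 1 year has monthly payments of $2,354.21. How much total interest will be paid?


Total paid over the life of the loan = PMT × n.
Total paid = $2,354.21 × 12 = $28,250.52
Total interest = total paid − principal = $28,250.52 − $27,500.00 = $750.52

Total interest = (PMT × n) - PV = $750.52


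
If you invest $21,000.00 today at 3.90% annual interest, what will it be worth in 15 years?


Future value formula: FV = PV × (1 + r)^t
FV = $21,000.00 × (1 + 0.039)^15
FV = $21,000.00 × 1.7751425
FV = $37,277.99

FV = PV × (1 + r)^t = $37,277.99


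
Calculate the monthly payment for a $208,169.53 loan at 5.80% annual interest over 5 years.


Loan payment formula: PMT = PV × r / (1 − (1 + r)^(−n))
Monthly rate r = 0.058/12 ≈ 0.00483333, n = 60 months
Denominator: 1 − (1 + 0.058/12)^(−60) = 0.2512135
PMT = $208,169.53 × (0.058/12) / 0.2512135
PMT = $4,005.17 per month

PMT = PV × r / (1-(1+r)^(-n)) = $4,005.17/month


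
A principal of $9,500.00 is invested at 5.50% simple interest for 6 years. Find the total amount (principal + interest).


Total amount formula: A = P(1 + rt) = P + P·r·t
Interest: I = P × r × t = $9,500.00 × 0.055 × 6 = $3,135.00
A = P + I = $9,500.00 + $3,135.00 = $12,635.00

A = P + I = P(1 + rt) = $12,635.00


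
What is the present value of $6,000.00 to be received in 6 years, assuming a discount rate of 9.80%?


Present value formula: PV = FV / (1 + r)^t
PV = $6,000.00 / (1 + 0.098)^6
PV = $6,000.00 / 1.752323
PV = $3,424.03

PV = FV / (1 + r)^t = $3,424.03


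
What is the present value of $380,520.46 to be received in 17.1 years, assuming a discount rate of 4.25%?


Present value formula: PV = FV / (1 + r)^t
PV = $380,520.46 / (1 + 0.0425)^17.1
PV = $380,520.46 / 2.0375144
PV = $186,757.19

PV = FV / (1 + r)^t = $186,757.19


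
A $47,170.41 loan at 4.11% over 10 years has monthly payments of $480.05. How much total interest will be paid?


Total paid over the life of the loan = PMT × n.
Total paid = $480.05 × 120 = $57,606.00
Total interest = total paid − principal = $57,606.00 − $47,170.41 = $10,435.59

Total interest = (PMT × n) - PV = $10,435.59


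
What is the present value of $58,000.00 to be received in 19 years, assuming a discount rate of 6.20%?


Present value formula: PV = FV / (1 + r)^t
PV = $58,000.00 / (1 + 0.062)^19
PV = $58,000.00 / 3.135926
PV = $18,495.33

PV = FV / (1 + r)^t = $18,495.33


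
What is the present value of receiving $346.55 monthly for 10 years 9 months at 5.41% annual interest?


Present value of an ordinary annuity: PV = PMT × (1 − (1 + r)^(−n)) / r
Monthly rate r = 0.0541/12 ≈ 0.00450833, n = 129
PV = $346.55 × (1 − (1 + 0.0541/12)^(−129)) / (0.0541/12)
PV = $346.55 × 97.652860
PV = $33,841.60

PV = PMT × (1-(1+r)^(-n))/r = $33,841.60


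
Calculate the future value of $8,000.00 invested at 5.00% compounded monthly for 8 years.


Compound interest formula: A = P(1 + r/n)^(nt)
A = $8,000.00 × (1 + 0.05/12)^(12 × 8)
Growth factor: (1 + 0.05/12)^96 = 1.490585
A = $8,000.00 × 1.490585
A = $11,924.68

A = P(1 + r/n)^(nt) = $11,924.68


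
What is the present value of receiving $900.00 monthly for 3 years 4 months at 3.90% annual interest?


Present value of an ordinary annuity: PV = PMT × (1 − (1 + r)^(−n)) / r
Monthly rate r = 0.039/12 = 0.00325, n = 40
PV = $900.00 × (1 − (1 + 0.039/12)^(−40)) / (0.039/12)
PV = $900.00 × 37.452139
PV = $33,706.93

PV = PMT × (1-(1+r)^(-n))/r = $33,706.93


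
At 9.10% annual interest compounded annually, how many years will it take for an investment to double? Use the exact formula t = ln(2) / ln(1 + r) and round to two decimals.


Doubling condition: (1 + r)^t = 2
Take ln of both sides: t × ln(1 + r) = ln(2)
t = ln(2) / ln(1 + r)
t = 0.693147 / 0.087095
t = 7.96

t = ln(2) / ln(1 + r) = 7.96 years


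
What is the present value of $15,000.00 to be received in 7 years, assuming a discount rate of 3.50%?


Present value formula: PV = FV / (1 + r)^t
PV = $15,000.00 / (1 + 0.035)^7
PV = $15,000.00 / 1.2722793
PV = $11,789.86

PV = FV / (1 + r)^t = $11,789.86


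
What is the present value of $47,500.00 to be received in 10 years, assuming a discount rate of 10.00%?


Present value formula: PV = FV / (1 + r)^t
PV = $47,500.00 / (1 + 0.1)^10
PV = $47,500.00 / 2.593742
PV = $18,313.31

PV = FV / (1 + r)^t = $18,313.31


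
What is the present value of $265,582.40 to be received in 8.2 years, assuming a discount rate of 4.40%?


Present value formula: PV = FV / (1 + r)^t
PV = $265,582.40 / (1 + 0.044)^8.2
PV = $265,582.40 / 1.42345614
PV = $186,575.75

PV = FV / (1 + r)^t = $186,575.75


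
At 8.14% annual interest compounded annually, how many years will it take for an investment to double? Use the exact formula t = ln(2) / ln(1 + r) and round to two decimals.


Doubling condition: (1 + r)^t = 2
Take ln of both sides: t × ln(1 + r) = ln(2)
t = ln(2) / ln(1 + r)
t = 0.693147 / 0.078256
t = 8.86

t = ln(2) / ln(1 + r) = 8.86 years


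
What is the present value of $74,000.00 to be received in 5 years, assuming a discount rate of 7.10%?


Present value formula: PV = FV / (1 + r)^t
PV = $74,000.00 / (1 + 0.071)^5
PV = $74,000.00 / 1.409118
PV = $52,515.12

PV = FV / (1 + r)^t = $52,515.12


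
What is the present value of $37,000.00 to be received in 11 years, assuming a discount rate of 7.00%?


Present value formula: PV = FV / (1 + r)^t
PV = $37,000.00 / (1 + 0.07)^11
PV = $37,000.00 / 2.104852
PV = $17,578.43

PV = FV / (1 + r)^t = $17,578.43


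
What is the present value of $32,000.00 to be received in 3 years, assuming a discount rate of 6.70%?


Present value formula: PV = FV / (1 + r)^t
PV = $32,000.00 / (1 + 0.067)^3
PV = $32,000.00 / 1.214768
PV = $26,342.48

PV = FV / (1 + r)^t = $26,342.48


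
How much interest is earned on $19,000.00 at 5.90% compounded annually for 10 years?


Compound interest earned = final amount − principal.
A = P(1 + r/n)^(nt) = $19,000.00 × (1 + 0.059/1)^(1 × 10) = $33,706.46
Interest = A − P = $33,706.46 − $19,000.00 = $14,706.46

Interest = A - P = $14,706.46


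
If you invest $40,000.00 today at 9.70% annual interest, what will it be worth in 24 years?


Future value formula: FV = PV × (1 + r)^t
FV = $40,000.00 × (1 + 0.097)^24
FV = $40,000.00 × 9.2248447
FV = $368,993.79

FV = PV × (1 + r)^t = $368,993.79


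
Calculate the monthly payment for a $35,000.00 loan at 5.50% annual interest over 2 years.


Loan payment formula: PMT = PV × r / (1 − (1 + r)^(−n))
Monthly rate r = 0.055/12 ≈ 0.00458333, n = 24 months
Denominator: 1 − (1 + 0.055/12)^(−24) = 0.1039407
PMT = $35,000.00 × (0.055/12) / 0.1039407
PMT = $1,543.35 per month

PMT = PV × r / (1-(1+r)^(-n)) = $1,543.35/month


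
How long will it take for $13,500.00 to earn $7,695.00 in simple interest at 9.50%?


Rearrange the simple interest formula for t:
I = P × r × t  ⇒  t = I / (P × r)
t = $7,695.00 / ($13,500.00 × 0.095)
t = 6

t = I/(P×r) = 6 years


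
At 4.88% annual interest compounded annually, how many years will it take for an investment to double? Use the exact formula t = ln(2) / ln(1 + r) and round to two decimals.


Doubling condition: (1 + r)^t = 2
Take ln of both sides: t × ln(1 + r) = ln(2)
t = ln(2) / ln(1 + r)
t = 0.693147 / 0.047647
t = 14.55

t = ln(2) / ln(1 + r) = 14.55 years


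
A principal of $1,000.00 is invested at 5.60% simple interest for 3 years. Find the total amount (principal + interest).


Total amount formula: A = P(1 + rt) = P + P·r·t
Interest: I = P × r × t = $1,000.00 × 0.056 × 3 = $168.00
A = P + I = $1,000.00 + $168.00 = $1,168.00

A = P + I = P(1 + rt) = $1,168.00


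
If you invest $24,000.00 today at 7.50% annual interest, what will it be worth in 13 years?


Future value formula: FV = PV × (1 + r)^t
FV = $24,000.00 × (1 + 0.075)^13
FV = $24,000.00 × 2.560413
FV = $61,449.91

FV = PV × (1 + r)^t = $61,449.91


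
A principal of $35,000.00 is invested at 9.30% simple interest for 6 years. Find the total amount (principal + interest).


Total amount formula: A = P(1 + rt) = P + P·r·t
Interest: I = P × r × t = $35,000.00 × 0.093 × 6 = $19,530.00
A = P + I = $35,000.00 + $19,530.00 = $54,530.00

A = P + I = P(1 + rt) = $54,530.00


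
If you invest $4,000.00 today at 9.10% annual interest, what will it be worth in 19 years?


Future value formula: FV = PV × (1 + r)^t
FV = $4,000.00 × (1 + 0.091)^19
FV = $4,000.00 × 5.232030
FV = $20,928.12

FV = PV × (1 + r)^t = $20,928.12


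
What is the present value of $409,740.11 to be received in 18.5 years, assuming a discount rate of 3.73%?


Present value formula: PV = FV / (1 + r)^t
PV = $409,740.11 / (1 + 0.0373)^18.5
PV = $409,740.11 / 1.96893324
PV = $208,102.59

PV = FV / (1 + r)^t = $208,102.59


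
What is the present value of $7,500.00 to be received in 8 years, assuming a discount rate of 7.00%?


Present value formula: PV = FV / (1 + r)^t
PV = $7,500.00 / (1 + 0.07)^8
PV = $7,500.00 / 1.718186
PV = $4,365.07

PV = FV / (1 + r)^t = $4,365.07


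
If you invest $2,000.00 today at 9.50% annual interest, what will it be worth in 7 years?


Future value formula: FV = PV × (1 + r)^t
FV = $2,000.00 × (1 + 0.095)^7
FV = $2,000.00 × 1.887552
FV = $3,775.10

FV = PV × (1 + r)^t = $3,775.10


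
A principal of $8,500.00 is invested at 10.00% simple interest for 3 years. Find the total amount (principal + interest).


Total amount formula: A = P(1 + rt) = P + P·r·t
Interest: I = P × r × t = $8,500.00 × 0.1 × 3 = $2,550.00
A = P + I = $8,500.00 + $2,550.00 = $11,050.00

A = P + I = P(1 + rt) = $11,050.00


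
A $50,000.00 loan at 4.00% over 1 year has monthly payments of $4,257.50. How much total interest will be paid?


Total paid over the life of the loan = PMT × n.
Total paid = $4,257.50 × 12 = $51,090.00
Total interest = total paid − principal = $51,090.00 − $50,000.00 = $1,090.00

Total interest = (PMT × n) - PV = $1,090.00


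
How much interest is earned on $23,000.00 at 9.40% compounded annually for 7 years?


Compound interest earned = final amount − principal.
A = P(1 + r/n)^(nt) = $23,000.00 × (1 + 0.094/1)^(1 × 7) = $43,136.92
Interest = A − P = $43,136.92 − $23,000.00 = $20,136.92

Interest = A - P = $20,136.92


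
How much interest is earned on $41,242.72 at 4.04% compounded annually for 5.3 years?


Compound interest earned = final amount − principal.
A = P(1 + r/n)^(nt) = $41,242.72 × (1 + 0.0404/1)^(1 × 5.3) = $50,875.55
Interest = A − P = $50,875.55 − $41,242.72 = $9,632.83

Interest = A - P = $9,632.83


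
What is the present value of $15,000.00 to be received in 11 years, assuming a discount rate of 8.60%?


Present value formula: PV = FV / (1 + r)^t
PV = $15,000.00 / (1 + 0.086)^11
PV = $15,000.00 / 2.478153
PV = $6,052.90

PV = FV / (1 + r)^t = $6,052.90


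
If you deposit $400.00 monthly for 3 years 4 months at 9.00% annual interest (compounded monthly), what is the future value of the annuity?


Future value of an ordinary annuity: FV = PMT × ((1 + r)^n − 1) / r
Monthly rate r = 0.09/12 = 0.0075, n = 40
FV = $400.00 × ((1 + 0.09/12)^40 − 1) / (0.09/12)
FV = $400.00 × 46.446482
FV = $18,578.59

FV = PMT × ((1+r)^n - 1)/r = $18,578.59


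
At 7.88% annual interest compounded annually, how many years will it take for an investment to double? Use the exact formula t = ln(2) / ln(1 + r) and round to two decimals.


Doubling condition: (1 + r)^t = 2
Take ln of both sides: t × ln(1 + r) = ln(2)
t = ln(2) / ln(1 + r)
t = 0.693147 / 0.075849
t = 9.14

t = ln(2) / ln(1 + r) = 9.14 years


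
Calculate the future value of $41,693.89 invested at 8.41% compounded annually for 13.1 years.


Compound interest formula: A = P(1 + r/n)^(nt)
A = $41,693.89 × (1 + 0.0841/1)^(1 × 13.1)
Growth factor: (1 + 0.0841/1)^13.1 = 2.8801056
A = $41,693.89 × 2.8801056
A = $120,082.81

A = P(1 + r/n)^(nt) = $120,082.81


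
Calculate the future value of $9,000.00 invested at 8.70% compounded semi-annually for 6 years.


Compound interest formula: A = P(1 + r/n)^(nt)
A = $9,000.00 × (1 + 0.087/2)^(2 × 6)
Growth factor: (1 + 0.087/2)^12 = 1.666900
A = $9,000.00 × 1.666900
A = $15,002.10

A = P(1 + r/n)^(nt) = $15,002.10
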